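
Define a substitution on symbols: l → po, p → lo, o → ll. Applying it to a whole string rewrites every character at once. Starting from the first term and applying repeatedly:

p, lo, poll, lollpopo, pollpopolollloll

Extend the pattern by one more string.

Applying the rule to each of the 16 symbols of pollpopolollloll gives the pieces lo ll po po lo ll lo ll po ll po po po ll po po, which concatenate to the answer.

lollpopololllollpollpopopollpopo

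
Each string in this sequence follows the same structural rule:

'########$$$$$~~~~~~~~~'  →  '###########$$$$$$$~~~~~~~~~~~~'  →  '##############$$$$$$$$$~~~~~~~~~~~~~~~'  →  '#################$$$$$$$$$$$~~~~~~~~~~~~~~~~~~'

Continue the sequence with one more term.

Reading off run lengths: # runs 8, 11, 14, 17; $ runs 5, 7, 9, 11; ~ runs 9, 12, 15, 18 — each is linear in n, where the shown terms are n = 3, 4, 5, 6.
For the next term, n = 7, so the run lengths are 20, 13, 21.

####################$$$$$$$$$$$$$~~~~~~~~~~~~~~~~~~~~~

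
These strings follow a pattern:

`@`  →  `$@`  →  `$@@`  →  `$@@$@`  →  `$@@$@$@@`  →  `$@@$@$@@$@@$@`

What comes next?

$@@$@$@@$@@$@$@@$@$@@

This is a Fibonacci-style word recurrence s(k) = s(k−1)·s(k−2): e.g. $@·@ = $@@.
Continuing: $@@$@$@@$@@$@ · $@@$@$@@ gives term 7.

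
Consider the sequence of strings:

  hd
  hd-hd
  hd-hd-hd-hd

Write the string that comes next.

hd-hd-hd-hd-hd-hd-hd-hd

Each string is two copies of the previous one joined by '-'.
One more doubling of hd-hd-hd-hd gives the answer.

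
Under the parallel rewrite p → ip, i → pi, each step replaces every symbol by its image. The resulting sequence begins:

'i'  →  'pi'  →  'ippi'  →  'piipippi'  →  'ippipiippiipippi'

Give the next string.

Applying the rule to each of the 16 symbols of ippipiippiipippi gives the pieces pi ip ip pi ip pi pi ip ip pi pi ip pi ip ip pi, which concatenate to the answer.

piipippiippipiipippipiippiipippi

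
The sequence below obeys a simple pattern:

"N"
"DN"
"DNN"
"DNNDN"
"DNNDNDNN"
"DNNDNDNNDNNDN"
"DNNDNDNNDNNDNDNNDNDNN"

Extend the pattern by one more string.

From term 3 onward, concatenate the last term with the second-to-last: DN·N = DNN, DNN·DN = DNNDN, …
The next term joins DNNDNDNNDNNDNDNNDNDNN and DNNDNDNNDNNDN.

DNNDNDNNDNNDNDNNDNDNNDNNDNDNNDNNDN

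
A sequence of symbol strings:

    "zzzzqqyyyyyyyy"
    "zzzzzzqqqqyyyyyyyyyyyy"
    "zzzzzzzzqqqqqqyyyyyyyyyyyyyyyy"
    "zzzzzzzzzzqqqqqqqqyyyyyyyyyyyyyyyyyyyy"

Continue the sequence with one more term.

Reading off run lengths: z runs 4, 6, 8, 10; q runs 2, 4, 6, 8; y runs 8, 12, 16, 20 — each is linear in n, where the shown terms are n = 2, 3, 4, 5.
At n = 6 the blocks have lengths 12, 10, 24.

zzzzzzzzzzzzqqqqqqqqqqyyyyyyyyyyyyyyyyyyyyyyyy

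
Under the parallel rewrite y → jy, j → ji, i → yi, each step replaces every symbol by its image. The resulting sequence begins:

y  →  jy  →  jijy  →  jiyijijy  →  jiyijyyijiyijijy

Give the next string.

Rewriting the 16 symbols of jiyijyyijiyijijy one by one yields ji yi jy yi ji jy jy yi ji yi jy yi ji yi ji jy; concatenated:

jiyijyyijijyjyyijiyijyyijiyijijy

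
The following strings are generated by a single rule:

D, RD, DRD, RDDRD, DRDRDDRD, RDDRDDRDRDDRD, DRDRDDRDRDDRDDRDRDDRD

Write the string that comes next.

RDDRDDRDRDDRDDRDRDDRDRDDRDDRDRDDRD

Each term (from the third on) is the two preceding terms concatenated in order: term 3 = D·RD = DRD.
Continuing: RDDRDDRDRDDRD · DRDRDDRDRDDRDDRDRDDRD gives term 8.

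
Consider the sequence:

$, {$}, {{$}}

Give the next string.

s(k+1) = {·s(k)·}, so each term gains { as a prefix and } as a suffix.
So the next term is {·{{$}}·}.

{{{$}}}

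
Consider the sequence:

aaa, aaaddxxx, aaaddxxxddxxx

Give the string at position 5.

aaaddxxxddxxxddxxxddxxx

The strings grow by a fixed suffix ddxxx each time.
From aaaddxxxddxxx, 2 further steps: aaaddxxxddxxx → aaaddxxxddxxxddxxx → (answer).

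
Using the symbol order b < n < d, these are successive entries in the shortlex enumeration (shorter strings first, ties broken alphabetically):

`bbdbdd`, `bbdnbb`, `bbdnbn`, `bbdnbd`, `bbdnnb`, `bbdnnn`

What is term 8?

bbdndb

Stepping forward 2 times from bbdnnn: bbdnnn → bbdnnd, then the target.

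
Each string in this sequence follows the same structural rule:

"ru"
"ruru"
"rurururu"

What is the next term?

Every step duplicates the string.
Doubling rurururu:

rurururururururu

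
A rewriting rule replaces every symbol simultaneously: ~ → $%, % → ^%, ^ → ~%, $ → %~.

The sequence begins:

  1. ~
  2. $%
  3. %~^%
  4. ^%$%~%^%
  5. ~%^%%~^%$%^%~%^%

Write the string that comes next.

Applying the rule to each of the 16 symbols of ~%^%%~^%$%^%~%^% gives the pieces $% ^% ~% ^% ^% $% ~% ^% %~ ^% ~% ^% $% ^% ~% ^%, which concatenate to the answer.

$%^%~%^%^%$%~%^%%~^%~%^%$%^%~%^%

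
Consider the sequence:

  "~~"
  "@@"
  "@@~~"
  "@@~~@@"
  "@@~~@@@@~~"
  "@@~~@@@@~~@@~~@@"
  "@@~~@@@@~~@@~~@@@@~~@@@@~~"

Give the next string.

Each term (from the third on) is the previous term followed by the one before it: term 3 = @@·~~ = @@~~.
Continuing: @@~~@@@@~~@@~~@@@@~~@@@@~~ · @@~~@@@@~~@@~~@@ gives term 8.

@@~~@@@@~~@@~~@@@@~~@@@@~~@@~~@@@@~~@@~~@@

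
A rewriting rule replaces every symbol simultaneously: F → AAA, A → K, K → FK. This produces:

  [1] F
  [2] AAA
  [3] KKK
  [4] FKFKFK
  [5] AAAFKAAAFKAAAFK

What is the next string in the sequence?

Rewriting the 15 symbols of AAAFKAAAFKAAAFK one by one yields K K K AAA FK K K K AAA FK K K K AAA FK; concatenated:

KKKAAAFKKKKAAAFKKKKAAAFK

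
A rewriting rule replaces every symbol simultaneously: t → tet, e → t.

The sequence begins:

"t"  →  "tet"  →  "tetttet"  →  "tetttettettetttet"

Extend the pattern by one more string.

tetttettettetttettetttettetttettettetttet

Replace each of the 17 characters of tetttettettetttet in place — tet t tet tet tet t tet tet t tet tet t tet tet tet t tet — and concatenate.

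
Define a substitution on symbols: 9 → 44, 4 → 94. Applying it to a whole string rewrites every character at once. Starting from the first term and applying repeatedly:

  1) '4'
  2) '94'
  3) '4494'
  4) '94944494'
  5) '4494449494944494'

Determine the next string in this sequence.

94944494949444944494449494944494

Replace each of the 16 characters of 4494449494944494 in place — 94 94 44 94 94 94 44 94 44 94 44 94 94 94 44 94 — and concatenate.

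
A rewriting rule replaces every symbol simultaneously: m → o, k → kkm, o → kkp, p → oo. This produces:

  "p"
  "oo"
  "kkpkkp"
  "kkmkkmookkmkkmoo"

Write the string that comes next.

kkmkkmokkmkkmokkpkkpkkmkkmokkmkkmokkpkkp

Applying the rule to each of the 16 symbols of kkmkkmookkmkkmoo gives the pieces kkm kkm o kkm kkm o kkp kkp kkm kkm o kkm kkm o kkp kkp, which concatenate to the answer.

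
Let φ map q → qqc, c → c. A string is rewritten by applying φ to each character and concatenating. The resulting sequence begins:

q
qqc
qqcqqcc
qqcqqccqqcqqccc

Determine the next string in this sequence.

qqcqqccqqcqqcccqqcqqccqqcqqcccc

Replace each of the 15 characters of qqcqqccqqcqqccc in place — qqc qqc c qqc qqc c c qqc qqc c qqc qqc c c c — and concatenate.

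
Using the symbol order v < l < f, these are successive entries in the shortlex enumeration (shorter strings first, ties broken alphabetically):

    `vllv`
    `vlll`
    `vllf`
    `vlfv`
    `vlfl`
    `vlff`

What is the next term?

Find the rightmost character of vlff below f, bump it to the next letter, and reset everything to its right to v.

vfvv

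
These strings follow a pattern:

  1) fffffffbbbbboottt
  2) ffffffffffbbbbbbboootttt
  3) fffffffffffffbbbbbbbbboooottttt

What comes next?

ffffffffffffffffbbbbbbbbbbboooootttttt

Term n consists of 3n+1 f's, followed by 2n+1 b's, followed by n o's, followed by n+1 t's, where the shown terms are n = 2, 3, 4.
At n = 5 the blocks have lengths 16, 11, 5, 6.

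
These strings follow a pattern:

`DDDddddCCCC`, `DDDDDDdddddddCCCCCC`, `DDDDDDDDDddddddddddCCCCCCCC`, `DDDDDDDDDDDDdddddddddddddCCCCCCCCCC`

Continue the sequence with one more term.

Reading off run lengths: D runs 3, 6, 9, 12; d runs 4, 7, 10, 13; C runs 4, 6, 8, 10 — each is linear in n (n = 1, 2, …).
At n = 5 the blocks have lengths 15, 16, 12.

DDDDDDDDDDDDDDDddddddddddddddddCCCCCCCCCCCC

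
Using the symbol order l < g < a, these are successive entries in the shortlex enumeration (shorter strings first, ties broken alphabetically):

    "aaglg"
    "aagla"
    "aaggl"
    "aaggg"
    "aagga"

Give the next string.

aagal

The successor of aagga increments the rightmost position that isn't already a and resets every position after it to l.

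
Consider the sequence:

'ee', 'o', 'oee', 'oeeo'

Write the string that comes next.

This is a Fibonacci-style word recurrence s(k) = s(k−1)·s(k−2): e.g. o·ee = oee.
The next term joins oeeo and oee.

oeeooee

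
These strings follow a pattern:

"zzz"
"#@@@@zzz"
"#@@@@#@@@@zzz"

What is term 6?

The strings grow by a fixed prefix #@@@@ each time.
From #@@@@#@@@@zzz, 3 further steps: #@@@@#@@@@zzz → #@@@@#@@@@#@@@@zzz → #@@@@#@@@@#@@@@#@@@@zzz → (answer).

#@@@@#@@@@#@@@@#@@@@#@@@@zzz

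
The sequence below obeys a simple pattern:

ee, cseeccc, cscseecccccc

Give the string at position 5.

Each term wraps the previous one in cs on the left and ccc on the right.
From cscseecccccc, 2 further steps: cscseecccccc → cscscseeccccccccc → (answer).

cscscscseecccccccccccc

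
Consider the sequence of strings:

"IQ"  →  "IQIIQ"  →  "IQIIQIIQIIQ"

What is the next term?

Every step duplicates the string with 'I' between the halves.
So the next term is two copies of IQIIQIIQIIQ with 'I' between the halves.

IQIIQIIQIIQIIQIIQIIQIIQ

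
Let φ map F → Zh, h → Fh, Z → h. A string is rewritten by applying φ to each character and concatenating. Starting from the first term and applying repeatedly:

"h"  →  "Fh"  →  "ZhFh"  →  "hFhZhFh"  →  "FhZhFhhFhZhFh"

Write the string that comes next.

ZhFhhFhZhFhFhZhFhhFhZhFh

Replace each of the 13 characters of FhZhFhhFhZhFh in place — Zh Fh h Fh Zh Fh Fh Zh Fh h Fh Zh Fh — and concatenate.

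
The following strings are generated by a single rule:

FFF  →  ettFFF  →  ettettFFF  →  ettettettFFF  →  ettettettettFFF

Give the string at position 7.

ettettettettettettFFF

The strings grow by a fixed prefix ett each time.
From ettettettettFFF, 2 further steps: ettettettettFFF → ettettettettettFFF → (answer).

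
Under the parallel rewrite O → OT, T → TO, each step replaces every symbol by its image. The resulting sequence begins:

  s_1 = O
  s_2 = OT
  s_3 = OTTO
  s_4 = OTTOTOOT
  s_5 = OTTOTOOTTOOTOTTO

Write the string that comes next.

Applying the rule to each of the 16 symbols of OTTOTOOTTOOTOTTO gives the pieces OT TO TO OT TO OT OT TO TO OT OT TO OT TO TO OT, which concatenate to the answer.

OTTOTOOTTOOTOTTOTOOTOTTOOTTOTOOT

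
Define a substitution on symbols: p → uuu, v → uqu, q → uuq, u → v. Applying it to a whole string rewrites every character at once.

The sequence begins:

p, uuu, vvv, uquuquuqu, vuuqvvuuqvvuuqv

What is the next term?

uquvvuuququuquvvuuququuquvvuuququ

Replace each of the 15 characters of vuuqvvuuqvvuuqv in place — uqu v v uuq uqu uqu v v uuq uqu uqu v v uuq uqu — and concatenate.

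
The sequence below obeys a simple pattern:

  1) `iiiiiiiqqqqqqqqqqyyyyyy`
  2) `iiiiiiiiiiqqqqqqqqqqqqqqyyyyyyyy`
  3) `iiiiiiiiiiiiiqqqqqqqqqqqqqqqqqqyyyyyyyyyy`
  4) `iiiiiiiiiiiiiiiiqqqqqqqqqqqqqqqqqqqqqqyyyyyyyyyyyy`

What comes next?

Term n consists of 3n+1 i's, followed by 4n+2 q's, followed by 2n+2 y's, where the shown terms are n = 2, 3, 4, 5.
Setting n = 6 gives 19, 26, 14 characters in each block.

iiiiiiiiiiiiiiiiiiiqqqqqqqqqqqqqqqqqqqqqqqqqqyyyyyyyyyyyyyy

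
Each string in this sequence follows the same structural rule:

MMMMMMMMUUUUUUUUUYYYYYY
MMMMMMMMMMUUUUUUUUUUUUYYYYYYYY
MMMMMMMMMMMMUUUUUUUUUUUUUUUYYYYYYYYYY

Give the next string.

Term n consists of 2n+2 M's, followed by 3n U's, followed by 2n Y's, where the shown terms are n = 3, 4, 5.
For the next term, n = 6, so the run lengths are 14, 18, 12.

MMMMMMMMMMMMMMUUUUUUUUUUUUUUUUUUYYYYYYYYYYYY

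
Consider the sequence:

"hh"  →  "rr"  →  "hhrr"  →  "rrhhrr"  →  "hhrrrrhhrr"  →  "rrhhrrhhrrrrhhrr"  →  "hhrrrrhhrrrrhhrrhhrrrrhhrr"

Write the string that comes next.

From term 3 onward, concatenate the second-to-last term with the last: hh·rr = hhrr, rr·hhrr = rrhhrr, …
Continuing: rrhhrrhhrrrrhhrr · hhrrrrhhrrrrhhrrhhrrrrhhrr gives term 8.

rrhhrrhhrrrrhhrrhhrrrrhhrrrrhhrrhhrrrrhhrr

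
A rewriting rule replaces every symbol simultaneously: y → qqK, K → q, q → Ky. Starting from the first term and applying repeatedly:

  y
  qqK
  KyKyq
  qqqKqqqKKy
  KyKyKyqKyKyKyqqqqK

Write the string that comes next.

Rewriting the 18 symbols of KyKyKyqKyKyKyqqqqK one by one yields q qqK q qqK q qqK Ky q qqK q qqK q qqK Ky Ky Ky Ky q; concatenated:

qqqKqqqKqqqKKyqqqKqqqKqqqKKyKyKyKyq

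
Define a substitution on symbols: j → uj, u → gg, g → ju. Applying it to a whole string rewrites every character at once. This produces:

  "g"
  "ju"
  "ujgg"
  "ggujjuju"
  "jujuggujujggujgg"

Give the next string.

Replace each of the 16 characters of jujuggujujggujgg in place — uj gg uj gg ju ju gg uj gg uj ju ju gg uj ju ju — and concatenate.

ujggujggjujuggujggujjujuggujjuju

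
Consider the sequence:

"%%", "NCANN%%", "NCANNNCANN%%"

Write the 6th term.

NCANNNCANNNCANNNCANNNCANN%%

Each term is the previous one with NCANN prepended.
From NCANNNCANN%%, 3 further steps: NCANNNCANN%% → NCANNNCANNNCANN%% → NCANNNCANNNCANNNCANN%% → (answer).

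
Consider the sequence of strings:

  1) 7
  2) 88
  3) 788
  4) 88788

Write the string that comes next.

Each term (from the third on) is the two preceding terms concatenated in order: term 3 = 7·88 = 788.
The next term joins 788 and 88788.

78888788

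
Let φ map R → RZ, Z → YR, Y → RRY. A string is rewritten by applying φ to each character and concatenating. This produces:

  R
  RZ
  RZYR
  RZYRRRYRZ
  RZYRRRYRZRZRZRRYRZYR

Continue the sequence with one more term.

RZYRRRYRZRZRZRRYRZYRRZYRRZYRRZRZRRYRZYRRRYRZ

Replace each of the 20 characters of RZYRRRYRZRZRZRRYRZYR in place — RZ YR RRY RZ RZ RZ RRY RZ YR RZ YR RZ YR RZ RZ RRY RZ YR RRY RZ — and concatenate.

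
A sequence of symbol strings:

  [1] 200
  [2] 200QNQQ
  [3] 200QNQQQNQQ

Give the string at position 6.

200QNQQQNQQQNQQQNQQQNQQ

The strings grow by a fixed suffix QNQQ each time.
From 200QNQQQNQQ, 3 further steps: 200QNQQQNQQ → 200QNQQQNQQQNQQ → 200QNQQQNQQQNQQQNQQ → (answer).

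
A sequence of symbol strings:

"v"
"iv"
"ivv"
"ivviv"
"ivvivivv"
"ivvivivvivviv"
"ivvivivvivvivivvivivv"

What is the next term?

Each term (from the third on) is the previous term followed by the one before it: term 3 = iv·v = ivv.
The next term joins ivvivivvivvivivvivivv and ivvivivvivviv.

ivvivivvivvivivvivivvivvivivvivviv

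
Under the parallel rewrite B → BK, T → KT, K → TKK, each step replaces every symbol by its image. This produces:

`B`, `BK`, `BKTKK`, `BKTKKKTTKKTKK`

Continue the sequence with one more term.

BKTKKKTTKKTKKTKKKTKTTKKTKKKTTKKTKK

Applying the rule to each of the 13 symbols of BKTKKKTTKKTKK gives the pieces BK TKK KT TKK TKK TKK KT KT TKK TKK KT TKK TKK, which concatenate to the answer.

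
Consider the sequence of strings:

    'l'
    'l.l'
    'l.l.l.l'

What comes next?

l.l.l.l.l.l.l.l

Every step duplicates the string with '.' between the halves.
So the next term is two copies of l.l.l.l with '.' between the halves.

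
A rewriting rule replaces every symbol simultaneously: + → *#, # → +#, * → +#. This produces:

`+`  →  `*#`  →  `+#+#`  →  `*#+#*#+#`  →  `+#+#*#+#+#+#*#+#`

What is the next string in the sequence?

*#+#*#+#+#+#*#+#*#+#*#+#+#+#*#+#

Replace each of the 16 characters of +#+#*#+#+#+#*#+# in place — *# +# *# +# +# +# *# +# *# +# *# +# +# +# *# +# — and concatenate.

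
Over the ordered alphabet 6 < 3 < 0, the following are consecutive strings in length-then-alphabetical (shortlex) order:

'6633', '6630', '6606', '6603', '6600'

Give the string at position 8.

6360

Advancing 3 positions from 6600 through 6600 → 6366 → 6363 reaches term 8.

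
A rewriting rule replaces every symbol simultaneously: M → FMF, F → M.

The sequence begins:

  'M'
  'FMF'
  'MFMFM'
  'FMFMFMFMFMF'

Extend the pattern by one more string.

MFMFMFMFMFMFMFMFMFMFM

Apply φ to FMFMFMFMFMF symbol by symbol: F→M, M→FMF, F→M, M→FMF, F→M, M→FMF, F→M, M→FMF, F→M, M→FMF, F→M; joined: M FMF M FMF M FMF M FMF M FMF M.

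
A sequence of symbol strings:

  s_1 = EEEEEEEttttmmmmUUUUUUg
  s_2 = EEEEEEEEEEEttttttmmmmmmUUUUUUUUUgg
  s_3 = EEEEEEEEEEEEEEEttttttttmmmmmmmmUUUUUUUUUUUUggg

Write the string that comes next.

EEEEEEEEEEEEEEEEEEEttttttttttmmmmmmmmmmUUUUUUUUUUUUUUUgggg

Term n consists of 4n+3 E's, followed by 2n+2 t's, followed by 2n+2 m's, followed by 3n+3 U's, followed by n g's (n = 1, 2, …).
At n = 4 the blocks have lengths 19, 10, 10, 15, 4.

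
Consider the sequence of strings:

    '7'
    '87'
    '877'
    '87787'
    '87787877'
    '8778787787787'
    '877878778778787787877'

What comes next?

8778787787787877878778778787787787

From term 3 onward, concatenate the last term with the second-to-last: 87·7 = 877, 877·87 = 87787, …
The next term joins 877878778778787787877 and 8778787787787.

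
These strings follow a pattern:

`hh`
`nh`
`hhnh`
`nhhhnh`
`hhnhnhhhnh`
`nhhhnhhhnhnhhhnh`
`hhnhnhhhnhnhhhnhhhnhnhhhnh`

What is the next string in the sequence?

This is a Fibonacci-style word recurrence s(k) = s(k−2)·s(k−1): e.g. hh·nh = hhnh.
So term 8 is nhhhnhhhnhnhhhnh·hhnhnhhhnhnhhhnhhhnhnhhhnh.

nhhhnhhhnhnhhhnhhhnhnhhhnhnhhhnhhhnhnhhhnh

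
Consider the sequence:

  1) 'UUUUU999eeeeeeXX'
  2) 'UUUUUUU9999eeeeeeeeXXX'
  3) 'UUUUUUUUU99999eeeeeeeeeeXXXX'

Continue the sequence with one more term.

UUUUUUUUUUU999999eeeeeeeeeeeeXXXXX

Each string has the form U^{2n+1} 9^{n+1} e^{2n+2} X^{n}, where the shown terms are n = 2, 3, 4.
At n = 5 the blocks have lengths 11, 6, 12, 5.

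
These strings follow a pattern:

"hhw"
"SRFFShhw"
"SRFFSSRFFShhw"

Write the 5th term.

SRFFSSRFFSSRFFSSRFFShhw

Every step adds SRFFS at the front: s(k+1) = SRFFS·s(k).
From SRFFSSRFFShhw, 2 further steps: SRFFSSRFFShhw → SRFFSSRFFSSRFFShhw → (answer).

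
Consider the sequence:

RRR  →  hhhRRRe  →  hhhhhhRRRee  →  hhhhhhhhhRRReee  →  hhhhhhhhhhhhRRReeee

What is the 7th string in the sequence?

hhhhhhhhhhhhhhhhhhRRReeeeee

s(k+1) = hhh·s(k)·e, so each term gains hhh as a prefix and e as a suffix.
From hhhhhhhhhhhhRRReeee, 2 further steps: hhhhhhhhhhhhRRReeee → hhhhhhhhhhhhhhhRRReeeee → (answer).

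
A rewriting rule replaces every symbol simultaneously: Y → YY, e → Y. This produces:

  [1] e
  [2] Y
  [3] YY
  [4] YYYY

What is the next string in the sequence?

Apply φ to YYYY symbol by symbol: Y→YY, Y→YY, Y→YY, Y→YY; joined: YY YY YY YY.

YYYYYYYY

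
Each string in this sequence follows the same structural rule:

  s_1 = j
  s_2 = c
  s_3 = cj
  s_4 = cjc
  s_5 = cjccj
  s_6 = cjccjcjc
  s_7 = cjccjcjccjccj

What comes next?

This is a Fibonacci-style word recurrence s(k) = s(k−1)·s(k−2): e.g. c·j = cj.
Continuing: cjccjcjccjccj · cjccjcjc gives term 8.

cjccjcjccjccjcjccjcjc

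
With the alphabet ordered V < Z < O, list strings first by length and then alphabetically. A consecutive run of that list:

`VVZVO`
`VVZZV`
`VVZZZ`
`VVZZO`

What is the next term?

VVZOV

Find the rightmost character of VVZZO below O, bump it to the next letter, and reset everything to its right to V.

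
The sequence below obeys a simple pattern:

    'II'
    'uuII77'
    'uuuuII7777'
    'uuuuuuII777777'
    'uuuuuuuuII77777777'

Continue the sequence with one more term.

Each term wraps the previous one in uu on the left and 77 on the right.
Applying this once more to uuuuuuuuII77777777:

uuuuuuuuuuII7777777777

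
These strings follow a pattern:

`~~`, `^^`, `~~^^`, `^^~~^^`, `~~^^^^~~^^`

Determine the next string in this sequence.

From term 3 onward, concatenate the second-to-last term with the last: ~~·^^ = ~~^^, ^^·~~^^ = ^^~~^^, …
The next term joins ^^~~^^ and ~~^^^^~~^^.

^^~~^^~~^^^^~~^^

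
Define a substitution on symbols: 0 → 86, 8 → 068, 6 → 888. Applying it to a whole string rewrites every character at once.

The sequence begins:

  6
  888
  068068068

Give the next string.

Expanding 068068068: 0→86, 6→888, 8→068, 0→86, 6→888, 8→068, 0→86, 6→888, 8→068. Concatenated: 86 888 068 86 888 068 86 888 068.

868880688688806886888068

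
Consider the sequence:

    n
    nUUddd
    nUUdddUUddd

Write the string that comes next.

The strings grow by a fixed suffix UUddd each time.
So the next term is nUUdddUUddd·UUddd.

nUUdddUUdddUUddd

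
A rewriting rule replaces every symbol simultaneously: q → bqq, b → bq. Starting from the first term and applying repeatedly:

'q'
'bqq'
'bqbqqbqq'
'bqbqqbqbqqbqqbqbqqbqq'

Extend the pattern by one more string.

Applying the rule to each of the 21 symbols of bqbqqbqbqqbqqbqbqqbqq gives the pieces bq bqq bq bqq bqq bq bqq bq bqq bqq bq bqq bqq bq bqq bq bqq bqq bq bqq bqq, which concatenate to the answer.

bqbqqbqbqqbqqbqbqqbqbqqbqqbqbqqbqqbqbqqbqbqqbqqbqbqqbqq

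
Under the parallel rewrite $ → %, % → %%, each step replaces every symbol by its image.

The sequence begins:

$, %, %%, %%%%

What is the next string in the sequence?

%%%%%%%%

Apply φ to %%%% symbol by symbol: %→%%, %→%%, %→%%, %→%%; joined: %% %% %% %%.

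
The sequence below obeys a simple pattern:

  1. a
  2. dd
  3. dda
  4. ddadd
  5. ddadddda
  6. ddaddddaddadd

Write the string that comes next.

ddaddddaddaddddadddda

Each term (from the third on) is the previous term followed by the one before it: term 3 = dd·a = dda.
The next term joins ddaddddaddadd and ddadddda.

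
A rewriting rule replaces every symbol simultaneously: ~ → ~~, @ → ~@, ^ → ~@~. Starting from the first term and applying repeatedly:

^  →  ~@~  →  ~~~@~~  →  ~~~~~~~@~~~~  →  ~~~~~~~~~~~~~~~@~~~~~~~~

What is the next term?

~~~~~~~~~~~~~~~~~~~~~~~~~~~~~~~@~~~~~~~~~~~~~~~~

Replace each of the 24 characters of ~~~~~~~~~~~~~~~@~~~~~~~~ in place — ~~ ~~ ~~ ~~ ~~ ~~ ~~ ~~ ~~ ~~ ~~ ~~ ~~ ~~ ~~ ~@ ~~ ~~ ~~ ~~ ~~ ~~ ~~ ~~ — and concatenate.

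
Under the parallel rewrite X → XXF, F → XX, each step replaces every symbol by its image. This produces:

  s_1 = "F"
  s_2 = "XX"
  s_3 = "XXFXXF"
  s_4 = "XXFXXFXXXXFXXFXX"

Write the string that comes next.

Replace each of the 16 characters of XXFXXFXXXXFXXFXX in place — XXF XXF XX XXF XXF XX XXF XXF XXF XXF XX XXF XXF XX XXF XXF — and concatenate.

XXFXXFXXXXFXXFXXXXFXXFXXFXXFXXXXFXXFXXXXFXXF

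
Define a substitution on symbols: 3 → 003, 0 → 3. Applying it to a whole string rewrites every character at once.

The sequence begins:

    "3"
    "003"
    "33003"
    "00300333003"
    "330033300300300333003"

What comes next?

0030033300300300333003330033300300300333003

Replace each of the 21 characters of 330033300300300333003 in place — 003 003 3 3 003 003 003 3 3 003 3 3 003 3 3 003 003 003 3 3 003 — and concatenate.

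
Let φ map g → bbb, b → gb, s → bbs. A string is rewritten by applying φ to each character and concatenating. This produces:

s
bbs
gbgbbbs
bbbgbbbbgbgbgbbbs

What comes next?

gbgbgbbbbgbgbgbgbbbbgbbbbgbbbbgbgbgbbbs

Replace each of the 17 characters of bbbgbbbbgbgbgbbbs in place — gb gb gb bbb gb gb gb gb bbb gb bbb gb bbb gb gb gb bbs — and concatenate.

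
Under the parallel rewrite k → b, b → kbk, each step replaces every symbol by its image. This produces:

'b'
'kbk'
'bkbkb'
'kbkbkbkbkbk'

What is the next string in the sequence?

bkbkbkbkbkbkbkbkbkbkb

Apply φ to kbkbkbkbkbk symbol by symbol: k→b, b→kbk, k→b, b→kbk, k→b, b→kbk, k→b, b→kbk, k→b, b→kbk, k→b; joined: b kbk b kbk b kbk b kbk b kbk b.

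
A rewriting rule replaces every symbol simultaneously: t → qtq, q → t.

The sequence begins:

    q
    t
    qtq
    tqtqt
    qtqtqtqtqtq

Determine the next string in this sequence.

Apply φ to qtqtqtqtqtq symbol by symbol: q→t, t→qtq, q→t, t→qtq, q→t, t→qtq, q→t, t→qtq, q→t, t→qtq, q→t; joined: t qtq t qtq t qtq t qtq t qtq t.

tqtqtqtqtqtqtqtqtqtqt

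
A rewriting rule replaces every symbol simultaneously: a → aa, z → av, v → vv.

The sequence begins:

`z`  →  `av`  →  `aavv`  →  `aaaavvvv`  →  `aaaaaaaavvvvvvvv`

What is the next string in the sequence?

Rewriting the 16 symbols of aaaaaaaavvvvvvvv one by one yields aa aa aa aa aa aa aa aa vv vv vv vv vv vv vv vv; concatenated:

aaaaaaaaaaaaaaaavvvvvvvvvvvvvvvv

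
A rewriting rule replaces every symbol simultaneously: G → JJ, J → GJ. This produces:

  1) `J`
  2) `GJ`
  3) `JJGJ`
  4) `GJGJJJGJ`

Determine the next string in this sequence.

JJGJJJGJGJGJJJGJ

Rewriting each symbol of GJGJJJGJ: G→JJ, J→GJ, G→JJ, J→GJ, J→GJ, J→GJ, G→JJ, J→GJ, which concatenates to JJ GJ JJ GJ GJ GJ JJ GJ.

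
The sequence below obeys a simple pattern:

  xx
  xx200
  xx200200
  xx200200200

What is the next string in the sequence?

The strings grow by a fixed suffix 200 each time.
Applying this once more to xx200200200:

xx200200200200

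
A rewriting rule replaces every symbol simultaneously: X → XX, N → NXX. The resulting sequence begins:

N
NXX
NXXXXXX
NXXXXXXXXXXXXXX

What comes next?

NXXXXXXXXXXXXXXXXXXXXXXXXXXXXXX

φ(NXXXXXXXXXXXXXX) expands symbol-by-symbol to NXX XX XX XX XX XX XX XX XX XX XX XX XX XX XX; joining the 15 pieces gives the next term.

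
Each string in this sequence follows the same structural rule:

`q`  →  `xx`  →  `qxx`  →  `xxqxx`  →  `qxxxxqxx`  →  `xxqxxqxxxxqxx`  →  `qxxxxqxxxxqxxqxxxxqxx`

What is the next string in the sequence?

From term 3 onward, concatenate the second-to-last term with the last: q·xx = qxx, xx·qxx = xxqxx, …
Continuing: xxqxxqxxxxqxx · qxxxxqxxxxqxxqxxxxqxx gives term 8.

xxqxxqxxxxqxxqxxxxqxxxxqxxqxxxxqxx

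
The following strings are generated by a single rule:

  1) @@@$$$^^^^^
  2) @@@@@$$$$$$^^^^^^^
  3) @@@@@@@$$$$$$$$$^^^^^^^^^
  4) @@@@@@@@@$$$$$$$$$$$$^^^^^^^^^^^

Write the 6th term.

@@@@@@@@@@@@@$$$$$$$$$$$$$$$$$$^^^^^^^^^^^^^^^

Each string has the form @^{2n+1} $^{3n} ^^{2n+3} (n = 1, 2, …).
At n = 6 the blocks have lengths 13, 18, 15.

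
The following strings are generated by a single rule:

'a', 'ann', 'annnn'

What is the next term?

annnnnn

Every step adds nn to the end: s(k+1) = s(k)·nn.
So the next term is annnn·nn.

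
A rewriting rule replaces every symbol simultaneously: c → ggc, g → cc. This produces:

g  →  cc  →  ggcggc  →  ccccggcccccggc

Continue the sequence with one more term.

ggcggcggcggcccccggcggcggcggcggcccccggc

φ(ccccggcccccggc) expands symbol-by-symbol to ggc ggc ggc ggc cc cc ggc ggc ggc ggc ggc cc cc ggc; joining the 14 pieces gives the next term.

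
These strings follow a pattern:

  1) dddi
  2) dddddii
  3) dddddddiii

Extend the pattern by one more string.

Term n consists of 2n+1 d's, followed by n i's (n = 1, 2, …).
For the next term, n = 4, so the run lengths are 9, 4.

dddddddddiiii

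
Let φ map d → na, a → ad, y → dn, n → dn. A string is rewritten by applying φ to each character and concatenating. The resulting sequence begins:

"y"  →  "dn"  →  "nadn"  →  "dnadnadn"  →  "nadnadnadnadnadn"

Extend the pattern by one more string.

φ(nadnadnadnadnadn) expands symbol-by-symbol to dn ad na dn ad na dn ad na dn ad na dn ad na dn; joining the 16 pieces gives the next term.

dnadnadnadnadnadnadnadnadnadnadn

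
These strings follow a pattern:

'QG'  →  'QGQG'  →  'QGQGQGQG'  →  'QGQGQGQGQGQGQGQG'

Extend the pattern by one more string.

Every step duplicates the string.
Doubling QGQGQGQGQGQGQGQG:

QGQGQGQGQGQGQGQGQGQGQGQGQGQGQGQG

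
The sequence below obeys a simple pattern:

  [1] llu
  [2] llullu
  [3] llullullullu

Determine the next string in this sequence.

Each string is two copies of the previous one concatenated.
One more doubling of llullullullu gives the answer.

llullullullullullullullu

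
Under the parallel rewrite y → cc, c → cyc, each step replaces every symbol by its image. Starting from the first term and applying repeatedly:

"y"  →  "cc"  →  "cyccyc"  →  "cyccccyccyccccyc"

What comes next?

Applying the rule to each of the 16 symbols of cyccccyccyccccyc gives the pieces cyc cc cyc cyc cyc cyc cc cyc cyc cc cyc cyc cyc cyc cc cyc, which concatenate to the answer.

cyccccyccyccyccyccccyccyccccyccyccyccyccccyc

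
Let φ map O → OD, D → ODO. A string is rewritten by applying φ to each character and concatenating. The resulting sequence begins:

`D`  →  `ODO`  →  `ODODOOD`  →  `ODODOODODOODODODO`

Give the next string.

ODODOODODOODODODOODODOODODODOODODOODODOOD

Replace each of the 17 characters of ODODOODODOODODODO in place — OD ODO OD ODO OD OD ODO OD ODO OD OD ODO OD ODO OD ODO OD — and concatenate.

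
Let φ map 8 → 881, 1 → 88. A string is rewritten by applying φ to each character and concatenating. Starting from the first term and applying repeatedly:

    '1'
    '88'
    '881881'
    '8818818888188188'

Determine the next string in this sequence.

Applying the rule to each of the 16 symbols of 8818818888188188 gives the pieces 881 881 88 881 881 88 881 881 881 881 88 881 881 88 881 881, which concatenate to the answer.

88188188881881888818818818818888188188881881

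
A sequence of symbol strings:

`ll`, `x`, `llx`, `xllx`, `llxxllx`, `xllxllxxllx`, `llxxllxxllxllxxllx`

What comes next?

xllxllxxllxllxxllxxllxllxxllx

This is a Fibonacci-style word recurrence s(k) = s(k−2)·s(k−1): e.g. ll·x = llx.
Continuing: xllxllxxllx · llxxllxxllxllxxllx gives term 8.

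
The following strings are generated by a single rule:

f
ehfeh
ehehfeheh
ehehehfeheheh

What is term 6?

ehehehehehfeheheheheh

Each term wraps the previous one in eh on the left and eh on the right.
From ehehehfeheheh, 2 further steps: ehehehfeheheh → ehehehehfeheheheh → (answer).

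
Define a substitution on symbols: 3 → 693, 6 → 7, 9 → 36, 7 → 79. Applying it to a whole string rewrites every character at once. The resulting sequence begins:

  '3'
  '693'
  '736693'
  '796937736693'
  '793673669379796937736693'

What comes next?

793669377969377366937936793673669379796937736693

Applying the rule to each of the 24 symbols of 793673669379796937736693 gives the pieces 79 36 693 7 79 693 7 7 36 693 79 36 79 36 7 36 693 79 79 693 7 7 36 693, which concatenate to the answer.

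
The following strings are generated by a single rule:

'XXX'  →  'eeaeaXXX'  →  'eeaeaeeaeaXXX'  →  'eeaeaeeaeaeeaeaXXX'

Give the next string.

eeaeaeeaeaeeaeaeeaeaXXX

Every step adds eeaea at the front: s(k+1) = eeaea·s(k).
One more step from eeaeaeeaeaeeaeaXXX gives the answer.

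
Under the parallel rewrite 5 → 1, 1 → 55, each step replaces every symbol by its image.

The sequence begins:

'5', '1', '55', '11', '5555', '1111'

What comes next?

55555555

Rewriting each symbol of 1111: 1→55, 1→55, 1→55, 1→55, which concatenates to 55 55 55 55.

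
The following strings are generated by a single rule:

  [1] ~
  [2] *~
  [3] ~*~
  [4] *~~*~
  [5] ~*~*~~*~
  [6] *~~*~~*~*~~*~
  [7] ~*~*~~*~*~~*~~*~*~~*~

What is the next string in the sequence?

Each term (from the third on) is the two preceding terms concatenated in order: term 3 = ~·*~ = ~*~.
Continuing: *~~*~~*~*~~*~ · ~*~*~~*~*~~*~~*~*~~*~ gives term 8.

*~~*~~*~*~~*~~*~*~~*~*~~*~~*~*~~*~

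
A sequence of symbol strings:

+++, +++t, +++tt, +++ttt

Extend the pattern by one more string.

The strings grow by a fixed suffix t each time.
So the next term is +++ttt·t.

+++tttt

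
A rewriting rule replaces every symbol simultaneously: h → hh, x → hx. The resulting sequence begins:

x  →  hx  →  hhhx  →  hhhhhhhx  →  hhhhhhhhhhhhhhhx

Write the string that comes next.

Rewriting the 16 symbols of hhhhhhhhhhhhhhhx one by one yields hh hh hh hh hh hh hh hh hh hh hh hh hh hh hh hx; concatenated:

hhhhhhhhhhhhhhhhhhhhhhhhhhhhhhhx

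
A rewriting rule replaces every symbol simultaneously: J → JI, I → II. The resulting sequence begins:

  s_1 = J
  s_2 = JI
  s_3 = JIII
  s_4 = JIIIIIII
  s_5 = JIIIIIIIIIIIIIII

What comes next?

Applying the rule to each of the 16 symbols of JIIIIIIIIIIIIIII gives the pieces JI II II II II II II II II II II II II II II II, which concatenate to the answer.

JIIIIIIIIIIIIIIIIIIIIIIIIIIIIIII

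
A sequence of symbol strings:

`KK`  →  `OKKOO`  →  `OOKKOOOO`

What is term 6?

OOOOOKKOOOOOOOOOO

Each term wraps the previous one in O on the left and OO on the right.
From OOKKOOOO, 3 further steps: OOKKOOOO → OOOKKOOOOOO → OOOOKKOOOOOOOO → (answer).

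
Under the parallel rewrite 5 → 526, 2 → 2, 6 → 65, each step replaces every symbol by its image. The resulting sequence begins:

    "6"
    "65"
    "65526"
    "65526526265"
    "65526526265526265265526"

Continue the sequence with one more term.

65526526265526265265526526265265526265526526265

Applying the rule to each of the 23 symbols of 65526526265526265265526 gives the pieces 65 526 526 2 65 526 2 65 2 65 526 526 2 65 2 65 526 2 65 526 526 2 65, which concatenate to the answer.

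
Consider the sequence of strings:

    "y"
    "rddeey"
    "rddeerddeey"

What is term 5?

rddeerddeerddeerddeey

The strings grow by a fixed prefix rddee each time.
From rddeerddeey, 2 further steps: rddeerddeey → rddeerddeerddeey → (answer).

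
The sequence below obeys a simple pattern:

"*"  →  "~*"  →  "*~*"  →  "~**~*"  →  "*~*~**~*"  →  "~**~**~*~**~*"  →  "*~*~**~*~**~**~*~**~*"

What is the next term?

~**~**~*~**~**~*~**~*~**~**~*~**~*

Each term (from the third on) is the two preceding terms concatenated in order: term 3 = *·~* = *~*.
The next term joins ~**~**~*~**~* and *~*~**~*~**~**~*~**~*.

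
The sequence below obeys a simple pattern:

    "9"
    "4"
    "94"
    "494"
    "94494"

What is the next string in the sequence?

From term 3 onward, concatenate the second-to-last term with the last: 9·4 = 94, 4·94 = 494, …
The next term joins 494 and 94494.

49494494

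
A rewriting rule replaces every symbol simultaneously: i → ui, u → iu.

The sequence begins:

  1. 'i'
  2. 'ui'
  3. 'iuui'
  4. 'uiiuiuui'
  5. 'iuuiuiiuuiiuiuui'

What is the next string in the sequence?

uiiuiuuiiuuiuiiuiuuiuiiuuiiuiuui

Replace each of the 16 characters of iuuiuiiuuiiuiuui in place — ui iu iu ui iu ui ui iu iu ui ui iu ui iu iu ui — and concatenate.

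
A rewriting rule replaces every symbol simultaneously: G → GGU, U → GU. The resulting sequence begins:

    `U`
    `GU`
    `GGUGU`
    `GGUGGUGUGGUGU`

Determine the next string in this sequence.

Applying the rule to each of the 13 symbols of GGUGGUGUGGUGU gives the pieces GGU GGU GU GGU GGU GU GGU GU GGU GGU GU GGU GU, which concatenate to the answer.

GGUGGUGUGGUGGUGUGGUGUGGUGGUGUGGUGU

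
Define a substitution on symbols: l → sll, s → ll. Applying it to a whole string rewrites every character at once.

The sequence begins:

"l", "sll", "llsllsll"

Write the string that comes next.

sllsllllsllsllllsllsll

Rewriting each symbol of llsllsll: l→sll, l→sll, s→ll, l→sll, l→sll, s→ll, l→sll, l→sll, which concatenates to sll sll ll sll sll ll sll sll.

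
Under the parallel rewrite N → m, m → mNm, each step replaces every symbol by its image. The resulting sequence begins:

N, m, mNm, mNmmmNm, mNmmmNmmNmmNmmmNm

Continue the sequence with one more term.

Rewriting the 17 symbols of mNmmmNmmNmmNmmmNm one by one yields mNm m mNm mNm mNm m mNm mNm m mNm mNm m mNm mNm mNm m mNm; concatenated:

mNmmmNmmNmmNmmmNmmNmmmNmmNmmmNmmNmmNmmmNm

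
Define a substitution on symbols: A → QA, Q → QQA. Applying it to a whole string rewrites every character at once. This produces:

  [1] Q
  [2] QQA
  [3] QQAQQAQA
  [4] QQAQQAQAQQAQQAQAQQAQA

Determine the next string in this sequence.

Rewriting the 21 symbols of QQAQQAQAQQAQQAQAQQAQA one by one yields QQA QQA QA QQA QQA QA QQA QA QQA QQA QA QQA QQA QA QQA QA QQA QQA QA QQA QA; concatenated:

QQAQQAQAQQAQQAQAQQAQAQQAQQAQAQQAQQAQAQQAQAQQAQQAQAQQAQA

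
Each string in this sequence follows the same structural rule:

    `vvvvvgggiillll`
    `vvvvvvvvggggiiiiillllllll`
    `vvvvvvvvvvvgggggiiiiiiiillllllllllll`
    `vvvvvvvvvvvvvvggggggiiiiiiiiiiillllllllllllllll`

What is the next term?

vvvvvvvvvvvvvvvvvgggggggiiiiiiiiiiiiiillllllllllllllllllll

The n-th term is 3n+2 v's then n+2 g's then 3n-1 i's then 4n l's (n = 1, 2, …).
At n = 5 the blocks have lengths 17, 7, 14, 20.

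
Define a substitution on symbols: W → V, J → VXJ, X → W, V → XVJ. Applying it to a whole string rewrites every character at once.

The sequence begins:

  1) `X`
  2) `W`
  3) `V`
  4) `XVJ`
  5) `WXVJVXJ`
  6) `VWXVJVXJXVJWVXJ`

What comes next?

φ(VWXVJVXJXVJWVXJ) expands symbol-by-symbol to XVJ V W XVJ VXJ XVJ W VXJ W XVJ VXJ V XVJ W VXJ; joining the 15 pieces gives the next term.

XVJVWXVJVXJXVJWVXJWXVJVXJVXVJWVXJ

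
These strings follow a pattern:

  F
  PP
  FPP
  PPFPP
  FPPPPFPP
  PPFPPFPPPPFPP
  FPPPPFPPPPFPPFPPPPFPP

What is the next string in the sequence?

PPFPPFPPPPFPPFPPPPFPPPPFPPFPPPPFPP

This is a Fibonacci-style word recurrence s(k) = s(k−2)·s(k−1): e.g. F·PP = FPP.
The next term joins PPFPPFPPPPFPP and FPPPPFPPPPFPPFPPPPFPP.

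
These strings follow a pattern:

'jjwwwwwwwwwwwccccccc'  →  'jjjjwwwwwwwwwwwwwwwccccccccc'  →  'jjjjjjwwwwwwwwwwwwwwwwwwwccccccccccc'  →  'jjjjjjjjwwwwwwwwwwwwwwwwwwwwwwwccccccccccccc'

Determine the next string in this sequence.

Term n consists of 2n-2 j's, followed by 4n+3 w's, followed by 2n+3 c's, where the shown terms are n = 2, 3, 4, 5.
At n = 6 the blocks have lengths 10, 27, 15.

jjjjjjjjjjwwwwwwwwwwwwwwwwwwwwwwwwwwwccccccccccccccc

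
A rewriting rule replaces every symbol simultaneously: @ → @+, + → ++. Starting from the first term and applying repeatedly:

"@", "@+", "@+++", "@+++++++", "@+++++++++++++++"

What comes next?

φ(@+++++++++++++++) expands symbol-by-symbol to @+ ++ ++ ++ ++ ++ ++ ++ ++ ++ ++ ++ ++ ++ ++ ++; joining the 16 pieces gives the next term.

@+++++++++++++++++++++++++++++++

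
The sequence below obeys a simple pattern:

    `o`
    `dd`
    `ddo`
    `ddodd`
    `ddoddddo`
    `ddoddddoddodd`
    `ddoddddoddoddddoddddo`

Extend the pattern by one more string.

From term 3 onward, concatenate the last term with the second-to-last: dd·o = ddo, ddo·dd = ddodd, …
So term 8 is ddoddddoddoddddoddddo·ddoddddoddodd.

ddoddddoddoddddoddddoddoddddoddodd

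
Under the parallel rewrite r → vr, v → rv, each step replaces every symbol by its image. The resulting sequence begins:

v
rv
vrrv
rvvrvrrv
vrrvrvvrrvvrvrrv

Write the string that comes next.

rvvrvrrvvrrvrvvrvrrvrvvrrvvrvrrv

φ(vrrvrvvrrvvrvrrv) expands symbol-by-symbol to rv vr vr rv vr rv rv vr vr rv rv vr rv vr vr rv; joining the 16 pieces gives the next term.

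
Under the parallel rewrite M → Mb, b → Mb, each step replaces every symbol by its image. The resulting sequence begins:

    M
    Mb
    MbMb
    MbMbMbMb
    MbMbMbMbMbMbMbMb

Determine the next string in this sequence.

MbMbMbMbMbMbMbMbMbMbMbMbMbMbMbMb

Replace each of the 16 characters of MbMbMbMbMbMbMbMb in place — Mb Mb Mb Mb Mb Mb Mb Mb Mb Mb Mb Mb Mb Mb Mb Mb — and concatenate.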